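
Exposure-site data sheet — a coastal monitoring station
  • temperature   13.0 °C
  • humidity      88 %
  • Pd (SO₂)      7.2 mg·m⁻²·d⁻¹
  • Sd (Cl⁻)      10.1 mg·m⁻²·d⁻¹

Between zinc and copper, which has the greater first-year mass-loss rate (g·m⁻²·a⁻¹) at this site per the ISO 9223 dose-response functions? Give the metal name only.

zinc: temperature factor f = -0.071·(3.0) = -0.2130
  SO₂ term: 0.0129·7.2^0.44·exp(0.046·88-0.2130) = 1.423
  Cl⁻ term: 0.0175·10.1^0.57·exp(0.008·88+0.085·13.0) = 0.3992
  r_corr = 1.423 + 0.3992 = 1.823 μm/a
  mass loss = 1.823 μm/a × 7.14 g/cm³ = 13.01 g·m⁻²·a⁻¹
copper: f(T) = -0.080·(T−10) [T>10 °C] = -0.2400
  Pd branch = 0.0053·Pd^0.26·e^(0.059·RH+f) = 1.253 μm/a
  Cl⁻ term: 0.01025·10.1^0.27·exp(0.036·88+0.049·13.0) = 0.8598
  sum: 1.253 + 0.8598 → r_corr = 2.112 μm/a
  mass loss = 2.112 μm/a × 8.96 g/cm³ = 18.93 g·m⁻²·a⁻¹
Ordering by g·m⁻²·a⁻¹: copper (18.9) > zinc (13)

copper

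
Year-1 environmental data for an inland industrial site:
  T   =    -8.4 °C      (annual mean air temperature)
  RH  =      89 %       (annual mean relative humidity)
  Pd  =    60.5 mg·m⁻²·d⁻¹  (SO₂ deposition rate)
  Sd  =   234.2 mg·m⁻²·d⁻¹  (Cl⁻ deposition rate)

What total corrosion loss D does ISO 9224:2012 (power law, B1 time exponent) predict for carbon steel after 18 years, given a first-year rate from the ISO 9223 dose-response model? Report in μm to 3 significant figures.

carbon steel: T≤10 °C ⇒ hinge +0.150·(-8.4−10) = -2.7600
  Pd branch = 1.77·Pd^0.52·e^(0.02·RH+f) = 5.609 μm/a
  Sd branch = 0.102·Sd^0.62·e^(0.033·RH+0.04·T) = 40.49 μm/a
  r_corr = 5.609 + 40.49 = 46.1 μm/a
Long-term exponent b (ISO 9224 Table 2, B1) = 0.523
  D(18) = 46.1 × 18^0.523 = 46.1 × 4.534 = 209 μm

D(18) = 209 μm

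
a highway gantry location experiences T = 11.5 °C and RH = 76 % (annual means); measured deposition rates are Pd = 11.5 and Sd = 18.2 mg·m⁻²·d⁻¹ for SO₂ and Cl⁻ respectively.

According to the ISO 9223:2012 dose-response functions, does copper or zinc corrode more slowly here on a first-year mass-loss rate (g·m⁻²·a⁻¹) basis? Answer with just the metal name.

zinc

copper: f(T) = -0.080·(T−10) [T>10 °C] = -0.1200
  Pd branch = 0.0053·Pd^0.26·e^(0.059·RH+f) = 0.7858 μm/a
  Sd branch = 0.01025·Sd^0.27·e^(0.036·RH+0.049·T) = 0.608 μm/a
  r_corr = 0.7858 + 0.608 = 1.394 μm/a
  mass loss = 1.394 μm/a × 8.96 g/cm³ = 12.49 g·m⁻²·a⁻¹
zinc: temperature factor f = -0.071·(1.5) = -0.1065
  Pd branch = 0.0129·Pd^0.44·e^(0.046·RH+f) = 1.12 μm/a
  Cl⁻ term: 0.0175·18.2^0.57·exp(0.008·76+0.085·11.5) = 0.4465
  sum: 1.12 + 0.4465 → r_corr = 1.567 μm/a
  mass loss = 1.567 μm/a × 7.14 g/cm³ = 11.19 g·m⁻²·a⁻¹
Ordering by g·m⁻²·a⁻¹: copper (12.5) > zinc (11.2)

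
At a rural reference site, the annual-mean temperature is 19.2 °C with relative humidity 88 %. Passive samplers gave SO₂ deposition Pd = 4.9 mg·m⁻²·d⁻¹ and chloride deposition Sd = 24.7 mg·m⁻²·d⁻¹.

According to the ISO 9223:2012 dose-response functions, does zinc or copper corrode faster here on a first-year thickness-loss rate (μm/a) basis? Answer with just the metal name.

copper

zinc: T>10 °C ⇒ hinge -0.071·(19.2−10) = -0.6532
  SO₂ term: 0.0129·4.9^0.44·exp(0.046·88-0.6532) = 0.7738
  Sd branch = 0.0175·Sd^0.57·e^(0.008·RH+0.085·T) = 1.126 μm/a
  sum: 0.7738 + 1.126 → r_corr = 1.899 μm/a
copper: f(T) = -0.080·(T−10) [T>10 °C] = -0.7360
  SO₂ term: 0.0053·4.9^0.26·exp(0.059·88-0.7360) = 0.6901
  Cl⁻ term: 0.01025·24.7^0.27·exp(0.036·88+0.049·19.2) = 1.483
  sum: 0.6901 + 1.483 → r_corr = 2.173 μm/a
Ordering by μm/a: copper (2.17) > zinc (1.9)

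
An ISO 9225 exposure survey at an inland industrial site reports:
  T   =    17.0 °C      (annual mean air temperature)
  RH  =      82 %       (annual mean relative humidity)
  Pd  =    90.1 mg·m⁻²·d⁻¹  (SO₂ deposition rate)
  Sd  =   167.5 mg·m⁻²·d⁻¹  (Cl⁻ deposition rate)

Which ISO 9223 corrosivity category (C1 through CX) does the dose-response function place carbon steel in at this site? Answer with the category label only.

C5

carbon steel: temperature factor f = -0.054·(7.0) = -0.3780
  sulphur-dioxide contribution → 64.94 μm/a
  chloride contribution → 72.11 μm/a
  total first-year rate 137.1 μm/a
ISO 9223 Table 2 (carbon steel): 80 < 137 ≤ 200 μm/a ⇒ C5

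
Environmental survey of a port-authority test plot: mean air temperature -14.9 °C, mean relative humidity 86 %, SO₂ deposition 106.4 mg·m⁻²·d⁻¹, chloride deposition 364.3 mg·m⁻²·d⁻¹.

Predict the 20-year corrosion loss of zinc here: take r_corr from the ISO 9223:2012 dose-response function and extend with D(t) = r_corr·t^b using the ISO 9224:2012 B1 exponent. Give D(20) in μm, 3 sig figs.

zinc: T≤10 °C ⇒ hinge +0.038·(-14.9−10) = -0.9462
  SO₂ term: 0.0129·106.4^0.44·exp(0.046·86-0.9462) = 2.04
  Cl⁻ term: 0.0175·364.3^0.57·exp(0.008·86+0.085·-14.9) = 0.283
  r_corr = 2.04 + 0.283 = 2.323 μm/a
Long-term exponent b (ISO 9224 Table 2, B1) = 0.813
  D(20) = 2.323 × 20^0.813 = 2.323 × 11.42 = 26.53 μm

D(20) = 26.5 μm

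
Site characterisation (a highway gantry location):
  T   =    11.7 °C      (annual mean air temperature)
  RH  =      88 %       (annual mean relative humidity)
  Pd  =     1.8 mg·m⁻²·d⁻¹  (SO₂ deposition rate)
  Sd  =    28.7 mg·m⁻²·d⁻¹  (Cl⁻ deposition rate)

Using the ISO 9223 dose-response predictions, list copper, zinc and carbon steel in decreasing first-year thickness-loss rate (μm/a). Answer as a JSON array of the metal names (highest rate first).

["carbon steel", "copper", "zinc"]

copper: f(T) = -0.080·(T−10) [T>10 °C] = -0.1360
  SO₂ term: 0.0053·1.8^0.26·exp(0.059·88-0.1360) = 0.9693
  Cl⁻ term: 0.01025·28.7^0.27·exp(0.036·88+0.049·11.7) = 1.069
  sum: 0.9693 + 1.069 → r_corr = 2.039 μm/a
zinc: temperature factor f = -0.071·(1.7) = -0.1207
  SO₂ term: 0.0129·1.8^0.44·exp(0.046·88-0.1207) = 0.8482
  Cl⁻ term: 0.0175·28.7^0.57·exp(0.008·88+0.085·11.7) = 0.6482
  sum: 0.8482 + 0.6482 → r_corr = 1.496 μm/a
carbon steel: T>10 °C ⇒ hinge -0.054·(11.7−10) = -0.0918
  SO₂ term: 1.77·1.8^0.52·exp(0.02·88-0.0918) = 12.74
  Sd branch = 0.102·Sd^0.62·e^(0.033·RH+0.04·T) = 23.82 μm/a
  r_corr = 12.74 + 23.82 = 36.56 μm/a
Ordering by μm/a: carbon steel (36.6) > copper (2.04) > zinc (1.5)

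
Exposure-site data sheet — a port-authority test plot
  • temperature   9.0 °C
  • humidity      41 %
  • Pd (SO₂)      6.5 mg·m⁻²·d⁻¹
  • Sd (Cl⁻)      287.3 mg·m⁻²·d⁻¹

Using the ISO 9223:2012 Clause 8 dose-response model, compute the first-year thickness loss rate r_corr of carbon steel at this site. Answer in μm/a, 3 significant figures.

r_corr = 28.1 μm/a

carbon steel: temperature factor f = +0.150·(-1.0) = -0.1500
  SO₂ term: 1.77·6.5^0.52·exp(0.02·41-0.1500) = 9.155
  Cl⁻ term: 0.102·287.3^0.62·exp(0.033·41+0.04·9.0) = 18.91
  r_corr = 9.155 + 18.91 = 28.07 μm/a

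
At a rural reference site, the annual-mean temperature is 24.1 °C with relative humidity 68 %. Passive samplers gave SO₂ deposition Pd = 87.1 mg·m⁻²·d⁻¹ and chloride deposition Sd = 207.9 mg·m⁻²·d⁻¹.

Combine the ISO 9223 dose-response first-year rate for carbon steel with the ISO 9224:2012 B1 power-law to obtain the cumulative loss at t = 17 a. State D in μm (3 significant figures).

carbon steel: temperature factor f = -0.054·(14.1) = -0.7614
  SO₂ term: 1.77·87.1^0.52·exp(0.02·68-0.7614) = 32.87
  Sd branch = 0.102·Sd^0.62·e^(0.033·RH+0.04·T) = 69.01 μm/a
  sum: 32.87 + 69.01 → r_corr = 101.9 μm/a
Power-law: D(17) = r_corr · 17^0.523
  D(17) = 101.9 × 17^0.523 = 101.9 × 4.401 = 448.3 μm

D(17) = 448 μm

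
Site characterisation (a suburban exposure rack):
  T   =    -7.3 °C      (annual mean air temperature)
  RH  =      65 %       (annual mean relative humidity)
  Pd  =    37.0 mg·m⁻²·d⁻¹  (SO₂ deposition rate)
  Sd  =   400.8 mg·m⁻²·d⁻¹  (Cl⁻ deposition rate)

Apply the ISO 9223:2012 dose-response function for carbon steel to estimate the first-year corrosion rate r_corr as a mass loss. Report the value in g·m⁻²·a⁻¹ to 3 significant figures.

carbon steel: temperature factor f = +0.150·(-17.3) = -2.5950
  SO₂ term: 1.77·37.0^0.52·exp(0.02·65-2.5950) = 3.17
  Sd branch = 0.102·Sd^0.62·e^(0.033·RH+0.04·T) = 26.74 μm/a
  r_corr = 3.17 + 26.74 = 29.91 μm/a
Convert to mass loss: 29.91 μm/a × 7.85 g/cm³ = 234.8 g·m⁻²·a⁻¹

r_corr = 235 g·m⁻²·a⁻¹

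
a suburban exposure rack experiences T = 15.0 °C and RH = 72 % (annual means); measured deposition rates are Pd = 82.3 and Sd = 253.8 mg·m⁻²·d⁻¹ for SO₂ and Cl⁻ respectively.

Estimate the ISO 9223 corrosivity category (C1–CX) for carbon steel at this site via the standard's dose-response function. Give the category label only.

carbon steel: T>10 °C ⇒ hinge -0.054·(15.0−10) = -0.2700
  Pd branch = 1.77·Pd^0.52·e^(0.02·RH+f) = 56.51 μm/a
  Sd branch = 0.102·Sd^0.62·e^(0.033·RH+0.04·T) = 61.92 μm/a
  r_corr = 56.51 + 61.92 = 118.4 μm/a
118 μm/a falls in (80, 200] for carbon steel → category C5

C5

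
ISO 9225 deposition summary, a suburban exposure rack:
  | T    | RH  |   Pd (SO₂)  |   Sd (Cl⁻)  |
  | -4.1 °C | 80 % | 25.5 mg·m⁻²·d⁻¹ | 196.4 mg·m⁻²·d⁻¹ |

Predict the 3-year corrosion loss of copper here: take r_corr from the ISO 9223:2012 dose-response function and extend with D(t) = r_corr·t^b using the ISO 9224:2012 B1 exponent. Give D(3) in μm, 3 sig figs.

copper: f(T) = +0.126·(T−10) [T≤10 °C] = -1.7766
  sulphur-dioxide contribution → 0.2335 μm/a
  chloride contribution → 0.6214 μm/a
  total first-year rate 0.8549 μm/a
Power-law: D(3) = r_corr · 3^0.667
  D(3) = 0.8549 × 3^0.667 = 0.8549 × 2.081 = 1.779 μm

D(3) = 1.78 μm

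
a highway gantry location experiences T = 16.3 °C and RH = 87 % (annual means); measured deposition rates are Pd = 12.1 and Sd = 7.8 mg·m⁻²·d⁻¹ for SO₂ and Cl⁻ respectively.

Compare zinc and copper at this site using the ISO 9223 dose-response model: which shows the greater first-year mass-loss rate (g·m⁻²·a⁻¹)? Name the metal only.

copper

zinc: T>10 °C ⇒ hinge -0.071·(16.3−10) = -0.4473
  SO₂ term: 0.0129·12.1^0.44·exp(0.046·87-0.4473) = 1.351
  Sd branch = 0.0175·Sd^0.57·e^(0.008·RH+0.085·T) = 0.4524 μm/a
  r_corr = 1.351 + 0.4524 = 1.804 μm/a
  mass loss = 1.804 μm/a × 7.14 g/cm³ = 12.88 g·m⁻²·a⁻¹
copper: temperature factor f = -0.080·(6.3) = -0.5040
  Pd branch = 0.0053·Pd^0.26·e^(0.059·RH+f) = 1.038 μm/a
  Sd branch = 0.01025·Sd^0.27·e^(0.036·RH+0.049·T) = 0.9092 μm/a
  sum: 1.038 + 0.9092 → r_corr = 1.947 μm/a
  mass loss = 1.947 μm/a × 8.96 g/cm³ = 17.45 g·m⁻²·a⁻¹
Ordering by g·m⁻²·a⁻¹: copper (17.4) > zinc (12.9)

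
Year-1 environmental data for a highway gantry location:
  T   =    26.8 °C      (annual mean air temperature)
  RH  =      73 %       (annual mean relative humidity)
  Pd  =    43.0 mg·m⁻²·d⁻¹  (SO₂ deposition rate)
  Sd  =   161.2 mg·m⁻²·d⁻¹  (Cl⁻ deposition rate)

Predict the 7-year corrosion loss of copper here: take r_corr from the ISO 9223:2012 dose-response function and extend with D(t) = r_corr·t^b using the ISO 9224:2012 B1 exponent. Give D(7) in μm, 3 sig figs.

copper: temperature factor f = -0.080·(16.8) = -1.3440
  SO₂ term: 0.0053·43.0^0.26·exp(0.059·73-1.3440) = 0.2728
  Sd branch = 0.01025·Sd^0.27·e^(0.036·RH+0.049·T) = 2.081 μm/a
  r_corr = 0.2728 + 2.081 = 2.354 μm/a
Power-law: D(7) = r_corr · 7^0.667
  D(7) = 2.354 × 7^0.667 = 2.354 × 3.662 = 8.62 μm

D(7) = 8.62 μm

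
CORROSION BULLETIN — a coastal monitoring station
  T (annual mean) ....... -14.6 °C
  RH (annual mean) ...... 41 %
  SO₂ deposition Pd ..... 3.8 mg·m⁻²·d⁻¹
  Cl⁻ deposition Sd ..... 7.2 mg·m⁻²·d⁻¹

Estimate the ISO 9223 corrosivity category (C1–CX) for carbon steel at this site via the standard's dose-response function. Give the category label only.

carbon steel: temperature factor f = +0.150·(-24.6) = -3.6900
  SO₂ term: 1.77·3.8^0.52·exp(0.02·41-3.6900) = 0.2009
  Sd branch = 0.102·Sd^0.62·e^(0.033·RH+0.04·T) = 0.7484 μm/a
  r_corr = 0.2009 + 0.7484 = 0.9493 μm/a
ISO 9223 Table 2 (carbon steel): 0 < 0.949 ≤ 1.3 μm/a ⇒ C1

C1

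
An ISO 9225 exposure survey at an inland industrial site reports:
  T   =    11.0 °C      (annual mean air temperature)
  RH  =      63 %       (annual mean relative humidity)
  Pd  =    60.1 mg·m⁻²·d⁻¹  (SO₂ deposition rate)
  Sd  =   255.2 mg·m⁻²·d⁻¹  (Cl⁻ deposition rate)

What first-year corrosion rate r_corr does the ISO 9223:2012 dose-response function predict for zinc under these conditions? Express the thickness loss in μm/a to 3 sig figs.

r_corr = 3.06 μm/a

zinc: T>10 °C ⇒ hinge -0.071·(11.0−10) = -0.0710
  Pd branch = 0.0129·Pd^0.44·e^(0.046·RH+f) = 1.321 μm/a
  Cl⁻ term: 0.0175·255.2^0.57·exp(0.008·63+0.085·11.0) = 1.737
  sum: 1.321 + 1.737 → r_corr = 3.059 μm/a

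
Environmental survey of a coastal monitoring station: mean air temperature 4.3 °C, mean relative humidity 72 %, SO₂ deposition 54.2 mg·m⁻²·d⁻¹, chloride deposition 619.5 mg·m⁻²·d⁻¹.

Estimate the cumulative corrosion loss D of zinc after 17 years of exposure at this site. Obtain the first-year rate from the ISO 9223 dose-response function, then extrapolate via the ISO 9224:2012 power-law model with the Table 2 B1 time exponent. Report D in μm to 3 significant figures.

D(17) = 34.1 μm

zinc: f(T) = +0.038·(T−10) [T≤10 °C] = -0.2166
  sulphur-dioxide contribution → 1.651 μm/a
  chloride contribution → 1.751 μm/a
  total first-year rate 3.403 μm/a
ISO 9224: D(t) = r_corr · t^b with b = 0.813 (zinc, B1)
  D(17) = 3.403 × 17^0.813 = 3.403 × 10.01 = 34.06 μm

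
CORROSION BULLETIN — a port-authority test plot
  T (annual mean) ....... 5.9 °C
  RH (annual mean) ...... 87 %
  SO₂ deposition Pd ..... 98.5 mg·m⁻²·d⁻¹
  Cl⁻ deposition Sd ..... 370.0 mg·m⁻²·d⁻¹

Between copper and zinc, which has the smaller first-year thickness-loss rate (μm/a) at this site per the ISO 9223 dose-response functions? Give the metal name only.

copper: f(T) = +0.126·(T−10) [T≤10 °C] = -0.5166
  sulphur-dioxide contribution → 1.768 μm/a
  chloride contribution → 1.548 μm/a
  total first-year rate 3.316 μm/a
zinc: temperature factor f = +0.038·(-4.1) = -0.1558
  sulphur-dioxide contribution → 4.551 μm/a
  chloride contribution → 1.686 μm/a
  ⇒ r_corr(zinc) = 6.237 μm/a
Ordering by μm/a: zinc (6.24) > copper (3.32)

copper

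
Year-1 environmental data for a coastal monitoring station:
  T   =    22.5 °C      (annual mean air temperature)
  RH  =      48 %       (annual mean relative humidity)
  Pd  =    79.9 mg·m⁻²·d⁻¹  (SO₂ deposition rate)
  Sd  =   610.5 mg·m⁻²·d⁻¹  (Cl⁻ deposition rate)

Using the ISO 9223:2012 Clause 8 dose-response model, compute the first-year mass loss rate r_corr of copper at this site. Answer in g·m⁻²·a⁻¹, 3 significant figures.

copper: temperature factor f = -0.080·(12.5) = -1.0000
  Pd branch = 0.0053·Pd^0.26·e^(0.059·RH+f) = 0.1034 μm/a
  Sd branch = 0.01025·Sd^0.27·e^(0.036·RH+0.049·T) = 0.982 μm/a
  sum: 0.1034 + 0.982 → r_corr = 1.085 μm/a
Convert to mass loss: 1.085 μm/a × 8.96 g/cm³ = 9.726 g·m⁻²·a⁻¹

r_corr = 9.73 g·m⁻²·a⁻¹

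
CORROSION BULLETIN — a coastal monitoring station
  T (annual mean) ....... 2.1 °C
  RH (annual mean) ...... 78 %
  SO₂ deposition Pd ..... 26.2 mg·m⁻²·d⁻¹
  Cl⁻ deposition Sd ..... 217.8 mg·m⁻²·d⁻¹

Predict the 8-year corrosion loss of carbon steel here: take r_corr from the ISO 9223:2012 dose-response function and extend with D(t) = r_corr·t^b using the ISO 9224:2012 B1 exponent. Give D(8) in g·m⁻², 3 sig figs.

D(8) = 1.28e+03 g·m⁻²

carbon steel: T≤10 °C ⇒ hinge +0.150·(2.1−10) = -1.1850
  Pd branch = 1.77·Pd^0.52·e^(0.02·RH+f) = 14.07 μm/a
  Cl⁻ term: 0.102·217.8^0.62·exp(0.033·78+0.04·2.1) = 40.98
  r_corr = 14.07 + 40.98 = 55.05 μm/a
Long-term exponent b (ISO 9224 Table 2, B1) = 0.523
  D(8) = 55.05 × 8^0.523 = 55.05 × 2.967 = 163.3 μm
  Mass loss = 163.3 μm × 7.85 g/cm³ = 1282 g·m⁻²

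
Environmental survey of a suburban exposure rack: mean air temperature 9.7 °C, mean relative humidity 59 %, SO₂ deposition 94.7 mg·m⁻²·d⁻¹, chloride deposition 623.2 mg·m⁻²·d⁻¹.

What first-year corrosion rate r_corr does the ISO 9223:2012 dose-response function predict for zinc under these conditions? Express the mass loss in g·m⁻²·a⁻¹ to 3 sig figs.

r_corr = 28.1 g·m⁻²·a⁻¹

zinc: f(T) = +0.038·(T−10) [T≤10 °C] = -0.0114
  Pd branch = 0.0129·Pd^0.44·e^(0.046·RH+f) = 1.425 μm/a
  Cl⁻ term: 0.0175·623.2^0.57·exp(0.008·59+0.085·9.7) = 2.506
  r_corr = 1.425 + 2.506 = 3.932 μm/a
Convert to mass loss: 3.932 μm/a × 7.14 g/cm³ = 28.07 g·m⁻²·a⁻¹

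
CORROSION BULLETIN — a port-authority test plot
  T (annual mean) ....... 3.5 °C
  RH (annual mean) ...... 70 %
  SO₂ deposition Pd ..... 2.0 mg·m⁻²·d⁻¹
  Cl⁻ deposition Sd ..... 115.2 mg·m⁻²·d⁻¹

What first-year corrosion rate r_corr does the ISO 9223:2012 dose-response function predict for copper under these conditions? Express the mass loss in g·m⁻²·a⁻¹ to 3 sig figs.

copper: temperature factor f = +0.126·(-6.5) = -0.8190
  SO₂ term: 0.0053·2.0^0.26·exp(0.059·70-0.8190) = 0.174
  Sd branch = 0.01025·Sd^0.27·e^(0.036·RH+0.049·T) = 0.5448 μm/a
  sum: 0.174 + 0.5448 → r_corr = 0.7188 μm/a
Convert to mass loss: 0.7188 μm/a × 8.96 g/cm³ = 6.44 g·m⁻²·a⁻¹

r_corr = 6.44 g·m⁻²·a⁻¹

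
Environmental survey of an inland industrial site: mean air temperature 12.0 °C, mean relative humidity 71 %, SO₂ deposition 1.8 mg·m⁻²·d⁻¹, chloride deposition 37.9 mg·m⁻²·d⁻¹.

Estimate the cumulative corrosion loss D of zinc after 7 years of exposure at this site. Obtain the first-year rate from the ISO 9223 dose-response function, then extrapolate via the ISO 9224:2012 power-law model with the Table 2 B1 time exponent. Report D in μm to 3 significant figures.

D(7) = 5.16 μm

zinc: temperature factor f = -0.071·(2.0) = -0.1420
  sulphur-dioxide contribution → 0.3799 μm/a
  chloride contribution → 0.68 μm/a
  total first-year rate 1.06 μm/a
Long-term exponent b (ISO 9224 Table 2, B1) = 0.813
  D(7) = 1.06 × 7^0.813 = 1.06 × 4.865 = 5.156 μm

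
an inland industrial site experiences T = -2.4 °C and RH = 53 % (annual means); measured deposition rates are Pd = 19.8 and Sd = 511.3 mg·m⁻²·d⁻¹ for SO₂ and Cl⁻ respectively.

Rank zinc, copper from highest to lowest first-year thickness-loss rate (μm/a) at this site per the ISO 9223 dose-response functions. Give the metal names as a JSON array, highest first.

["zinc", "copper"]

zinc: temperature factor f = +0.038·(-12.4) = -0.4712
  SO₂ term: 0.0129·19.8^0.44·exp(0.046·53-0.4712) = 0.343
  Cl⁻ term: 0.0175·511.3^0.57·exp(0.008·53+0.085·-2.4) = 0.763
  r_corr = 0.343 + 0.763 = 1.106 μm/a
copper: temperature factor f = +0.126·(-12.4) = -1.5624
  SO₂ term: 0.0053·19.8^0.26·exp(0.059·53-1.5624) = 0.05507
  Sd branch = 0.01025·Sd^0.27·e^(0.036·RH+0.049·T) = 0.3308 μm/a
  r_corr = 0.05507 + 0.3308 = 0.3859 μm/a
Ordering by μm/a: zinc (1.11) > copper (0.386)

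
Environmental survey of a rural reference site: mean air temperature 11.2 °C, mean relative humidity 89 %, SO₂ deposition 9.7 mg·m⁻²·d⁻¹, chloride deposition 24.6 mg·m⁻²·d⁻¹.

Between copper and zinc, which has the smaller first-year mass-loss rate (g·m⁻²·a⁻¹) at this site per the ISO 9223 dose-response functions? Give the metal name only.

copper: temperature factor f = -0.080·(1.2) = -0.0960
  sulphur-dioxide contribution → 1.658 μm/a
  chloride contribution → 1.038 μm/a
  total first-year rate 2.696 μm/a
  mass loss = 2.696 μm/a × 8.96 g/cm³ = 24.16 g·m⁻²·a⁻¹
zinc: T>10 °C ⇒ hinge -0.071·(11.2−10) = -0.0852
  sulphur-dioxide contribution → 1.931 μm/a
  chloride contribution → 0.5735 μm/a
  total first-year rate 2.504 μm/a
  mass loss = 2.504 μm/a × 7.14 g/cm³ = 17.88 g·m⁻²·a⁻¹
Ordering by g·m⁻²·a⁻¹: copper (24.2) > zinc (17.9)

zinc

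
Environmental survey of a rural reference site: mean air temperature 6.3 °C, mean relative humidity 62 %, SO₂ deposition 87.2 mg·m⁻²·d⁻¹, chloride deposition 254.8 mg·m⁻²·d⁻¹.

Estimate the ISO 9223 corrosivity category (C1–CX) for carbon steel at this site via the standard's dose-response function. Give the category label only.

C4

carbon steel: T≤10 °C ⇒ hinge +0.150·(6.3−10) = -0.5550
  Pd branch = 1.77·Pd^0.52·e^(0.02·RH+f) = 35.85 μm/a
  Cl⁻ term: 0.102·254.8^0.62·exp(0.033·62+0.04·6.3) = 31.51
  sum: 35.85 + 31.51 → r_corr = 67.36 μm/a
Category bounds: 50…80 μm/a bracket r_corr ⇒ C4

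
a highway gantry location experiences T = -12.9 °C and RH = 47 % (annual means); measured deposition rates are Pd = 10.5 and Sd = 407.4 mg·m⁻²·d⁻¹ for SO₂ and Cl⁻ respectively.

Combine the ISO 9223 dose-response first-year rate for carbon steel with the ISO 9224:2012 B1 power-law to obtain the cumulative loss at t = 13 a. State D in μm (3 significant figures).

D(13) = 47.5 μm

carbon steel: f(T) = +0.150·(T−10) [T≤10 °C] = -3.4350
  Pd branch = 1.77·Pd^0.52·e^(0.02·RH+f) = 0.4959 μm/a
  Cl⁻ term: 0.102·407.4^0.62·exp(0.033·47+0.04·-12.9) = 11.92
  r_corr = 0.4959 + 11.92 = 12.42 μm/a
Long-term exponent b (ISO 9224 Table 2, B1) = 0.523
  D(13) = 12.42 × 13^0.523 = 12.42 × 3.825 = 47.49 μm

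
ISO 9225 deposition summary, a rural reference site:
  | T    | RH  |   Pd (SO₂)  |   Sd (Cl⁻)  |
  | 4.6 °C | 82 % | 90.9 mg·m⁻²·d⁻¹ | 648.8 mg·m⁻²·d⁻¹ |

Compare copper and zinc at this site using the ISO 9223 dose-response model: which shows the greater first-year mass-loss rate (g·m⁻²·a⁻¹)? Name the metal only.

copper: T≤10 °C ⇒ hinge +0.126·(4.6−10) = -0.6804
  Pd branch = 0.0053·Pd^0.26·e^(0.059·RH+f) = 1.094 μm/a
  Sd branch = 0.01025·Sd^0.27·e^(0.036·RH+0.049·T) = 1.412 μm/a
  r_corr = 1.094 + 1.412 = 2.507 μm/a
  mass loss = 2.507 μm/a × 8.96 g/cm³ = 22.46 g·m⁻²·a⁻¹
zinc: T≤10 °C ⇒ hinge +0.038·(4.6−10) = -0.2052
  SO₂ term: 0.0129·90.9^0.44·exp(0.046·82-0.2052) = 3.322
  Cl⁻ term: 0.0175·648.8^0.57·exp(0.008·82+0.085·4.6) = 1.998
  sum: 3.322 + 1.998 → r_corr = 5.32 μm/a
  mass loss = 5.32 μm/a × 7.14 g/cm³ = 37.99 g·m⁻²·a⁻¹
Ordering by g·m⁻²·a⁻¹: zinc (38) > copper (22.5)

zinc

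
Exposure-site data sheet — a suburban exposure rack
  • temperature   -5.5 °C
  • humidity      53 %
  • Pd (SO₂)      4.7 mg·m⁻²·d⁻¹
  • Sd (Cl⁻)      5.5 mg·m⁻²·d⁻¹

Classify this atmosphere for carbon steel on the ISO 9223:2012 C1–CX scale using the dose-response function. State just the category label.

C2

carbon steel: T≤10 °C ⇒ hinge +0.150·(-5.5−10) = -2.3250
  sulphur-dioxide contribution → 1.117 μm/a
  chloride contribution → 1.354 μm/a
  ⇒ r_corr(carbon steel) = 2.471 μm/a
ISO 9223 Table 2 (carbon steel): 1.3 < 2.47 ≤ 25 μm/a ⇒ C2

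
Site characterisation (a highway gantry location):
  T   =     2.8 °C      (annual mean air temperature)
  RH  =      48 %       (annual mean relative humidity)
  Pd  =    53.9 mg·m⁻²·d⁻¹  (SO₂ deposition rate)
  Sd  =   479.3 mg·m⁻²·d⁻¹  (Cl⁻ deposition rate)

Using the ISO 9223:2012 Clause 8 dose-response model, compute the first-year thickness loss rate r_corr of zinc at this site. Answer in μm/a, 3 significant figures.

r_corr = 1.62 μm/a

zinc: f(T) = +0.038·(T−10) [T≤10 °C] = -0.2736
  sulphur-dioxide contribution → 0.5159 μm/a
  chloride contribution → 1.099 μm/a
  ⇒ r_corr(zinc) = 1.615 μm/a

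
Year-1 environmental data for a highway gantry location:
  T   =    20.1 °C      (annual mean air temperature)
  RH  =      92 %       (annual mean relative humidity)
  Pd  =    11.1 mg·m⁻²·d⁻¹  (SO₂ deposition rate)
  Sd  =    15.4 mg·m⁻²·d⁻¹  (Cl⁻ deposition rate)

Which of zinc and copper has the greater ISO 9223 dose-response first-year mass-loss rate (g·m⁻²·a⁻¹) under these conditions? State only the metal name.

copper

zinc: temperature factor f = -0.071·(10.1) = -0.7171
  SO₂ term: 0.0129·11.1^0.44·exp(0.046·92-0.7171) = 1.25
  Cl⁻ term: 0.0175·15.4^0.57·exp(0.008·92+0.085·20.1) = 0.9584
  sum: 1.25 + 0.9584 → r_corr = 2.209 μm/a
  mass loss = 2.209 μm/a × 7.14 g/cm³ = 15.77 g·m⁻²·a⁻¹
copper: temperature factor f = -0.080·(10.1) = -0.8080
  Pd branch = 0.0053·Pd^0.26·e^(0.059·RH+f) = 1.006 μm/a
  Cl⁻ term: 0.01025·15.4^0.27·exp(0.036·92+0.049·20.1) = 1.576
  r_corr = 1.006 + 1.576 = 2.581 μm/a
  mass loss = 2.581 μm/a × 8.96 g/cm³ = 23.13 g·m⁻²·a⁻¹
Ordering by g·m⁻²·a⁻¹: copper (23.1) > zinc (15.8)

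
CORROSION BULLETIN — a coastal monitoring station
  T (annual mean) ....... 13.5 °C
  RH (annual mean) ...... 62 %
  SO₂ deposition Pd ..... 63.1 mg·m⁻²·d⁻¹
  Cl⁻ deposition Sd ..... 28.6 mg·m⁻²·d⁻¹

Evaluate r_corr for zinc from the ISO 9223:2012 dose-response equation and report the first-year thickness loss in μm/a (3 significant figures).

r_corr = 1.69 μm/a

zinc: f(T) = -0.071·(T−10) [T>10 °C] = -0.2485
  SO₂ term: 0.0129·63.1^0.44·exp(0.046·62-0.2485) = 1.08
  Cl⁻ term: 0.0175·28.6^0.57·exp(0.008·62+0.085·13.5) = 0.6123
  sum: 1.08 + 0.6123 → r_corr = 1.692 μm/a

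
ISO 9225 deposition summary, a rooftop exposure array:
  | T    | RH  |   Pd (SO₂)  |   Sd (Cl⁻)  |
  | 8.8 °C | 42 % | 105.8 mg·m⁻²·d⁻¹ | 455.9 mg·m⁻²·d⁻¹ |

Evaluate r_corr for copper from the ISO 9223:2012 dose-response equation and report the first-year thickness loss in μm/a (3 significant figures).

copper: temperature factor f = +0.126·(-1.2) = -0.1512
  SO₂ term: 0.0053·105.8^0.26·exp(0.059·42-0.1512) = 0.1825
  Cl⁻ term: 0.01025·455.9^0.27·exp(0.036·42+0.049·8.8) = 0.3737
  sum: 0.1825 + 0.3737 → r_corr = 0.5562 μm/a

r_corr = 0.556 μm/a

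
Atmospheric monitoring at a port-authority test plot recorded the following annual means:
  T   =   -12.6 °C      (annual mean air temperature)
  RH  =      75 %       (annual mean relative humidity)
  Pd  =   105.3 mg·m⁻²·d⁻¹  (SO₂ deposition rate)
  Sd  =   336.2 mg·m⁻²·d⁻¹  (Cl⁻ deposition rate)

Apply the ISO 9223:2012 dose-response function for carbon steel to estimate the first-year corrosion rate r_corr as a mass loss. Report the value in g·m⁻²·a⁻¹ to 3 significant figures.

r_corr = 235 g·m⁻²·a⁻¹

carbon steel: temperature factor f = +0.150·(-22.6) = -3.3900
  Pd branch = 1.77·Pd^0.52·e^(0.02·RH+f) = 3.012 μm/a
  Sd branch = 0.102·Sd^0.62·e^(0.033·RH+0.04·T) = 26.98 μm/a
  sum: 3.012 + 26.98 → r_corr = 29.99 μm/a
Convert to mass loss: 29.99 μm/a × 7.85 g/cm³ = 235.5 g·m⁻²·a⁻¹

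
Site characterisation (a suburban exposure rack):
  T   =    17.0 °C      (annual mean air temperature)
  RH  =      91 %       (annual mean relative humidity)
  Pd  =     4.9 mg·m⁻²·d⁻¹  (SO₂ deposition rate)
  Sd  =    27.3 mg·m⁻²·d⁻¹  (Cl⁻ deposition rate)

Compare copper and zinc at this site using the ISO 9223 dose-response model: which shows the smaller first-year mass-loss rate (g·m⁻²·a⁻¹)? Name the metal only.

copper: temperature factor f = -0.080·(7.0) = -0.5600
  sulphur-dioxide contribution → 0.9823 μm/a
  chloride contribution → 1.524 μm/a
  ⇒ r_corr(copper) = 2.506 μm/a
  mass loss = 2.506 μm/a × 8.96 g/cm³ = 22.46 g·m⁻²·a⁻¹
zinc: temperature factor f = -0.071·(7.0) = -0.4970
  sulphur-dioxide contribution → 1.038 μm/a
  chloride contribution → 1.012 μm/a
  ⇒ r_corr(zinc) = 2.051 μm/a
  mass loss = 2.051 μm/a × 7.14 g/cm³ = 14.64 g·m⁻²·a⁻¹
Ordering by g·m⁻²·a⁻¹: copper (22.5) > zinc (14.6)

zinc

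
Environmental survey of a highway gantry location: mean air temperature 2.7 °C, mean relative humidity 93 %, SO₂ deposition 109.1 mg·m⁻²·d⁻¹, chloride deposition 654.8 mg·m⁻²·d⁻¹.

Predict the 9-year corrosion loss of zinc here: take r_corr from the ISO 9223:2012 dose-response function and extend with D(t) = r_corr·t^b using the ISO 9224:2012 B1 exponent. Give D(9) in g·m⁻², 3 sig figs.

zinc: f(T) = +0.038·(T−10) [T≤10 °C] = -0.2774
  sulphur-dioxide contribution → 5.555 μm/a
  chloride contribution → 1.866 μm/a
  ⇒ r_corr(zinc) = 7.421 μm/a
ISO 9224: D(t) = r_corr · t^b with b = 0.813 (zinc, B1)
  D(9) = 7.421 × 9^0.813 = 7.421 × 5.968 = 44.29 μm
  Mass loss = 44.29 μm × 7.14 g/cm³ = 316.2 g·m⁻²

D(9) = 316 g·m⁻²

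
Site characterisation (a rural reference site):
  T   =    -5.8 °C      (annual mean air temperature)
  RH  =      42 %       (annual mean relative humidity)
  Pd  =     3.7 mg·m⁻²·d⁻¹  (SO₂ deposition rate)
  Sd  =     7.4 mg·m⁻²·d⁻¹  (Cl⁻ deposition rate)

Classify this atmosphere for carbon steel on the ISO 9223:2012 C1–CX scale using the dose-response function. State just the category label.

carbon steel: T≤10 °C ⇒ hinge +0.150·(-5.8−10) = -2.3700
  Pd branch = 1.77·Pd^0.52·e^(0.02·RH+f) = 0.7568 μm/a
  Sd branch = 0.102·Sd^0.62·e^(0.033·RH+0.04·T) = 1.119 μm/a
  r_corr = 0.7568 + 1.119 = 1.875 μm/a
ISO 9223 Table 2 (carbon steel): 1.3 < 1.88 ≤ 25 μm/a ⇒ C2

C2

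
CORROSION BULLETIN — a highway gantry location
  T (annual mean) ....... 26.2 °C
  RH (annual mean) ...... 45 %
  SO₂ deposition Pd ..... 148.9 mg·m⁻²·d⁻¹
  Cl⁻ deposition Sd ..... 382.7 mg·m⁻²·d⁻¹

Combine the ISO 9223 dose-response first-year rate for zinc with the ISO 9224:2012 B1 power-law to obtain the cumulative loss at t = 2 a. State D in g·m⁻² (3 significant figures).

zinc: temperature factor f = -0.071·(16.2) = -1.1502
  SO₂ term: 0.0129·148.9^0.44·exp(0.046·45-1.1502) = 0.2925
  Sd branch = 0.0175·Sd^0.57·e^(0.008·RH+0.085·T) = 6.899 μm/a
  r_corr = 0.2925 + 6.899 = 7.192 μm/a
Long-term exponent b (ISO 9224 Table 2, B1) = 0.813
  D(2) = 7.192 × 2^0.813 = 7.192 × 1.757 = 12.63 μm
  Mass loss = 12.63 μm × 7.14 g/cm³ = 90.21 g·m⁻²

D(2) = 90.2 g·m⁻²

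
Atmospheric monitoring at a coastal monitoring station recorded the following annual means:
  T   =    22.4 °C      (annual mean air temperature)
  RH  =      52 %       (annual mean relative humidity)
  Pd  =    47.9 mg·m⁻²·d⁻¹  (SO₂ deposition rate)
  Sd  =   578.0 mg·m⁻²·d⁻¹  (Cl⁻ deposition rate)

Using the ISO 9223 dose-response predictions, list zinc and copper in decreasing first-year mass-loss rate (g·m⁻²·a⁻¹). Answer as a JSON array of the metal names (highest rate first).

zinc: f(T) = -0.071·(T−10) [T>10 °C] = -0.8804
  sulphur-dioxide contribution → 0.3209 μm/a
  chloride contribution → 6.682 μm/a
  ⇒ r_corr(zinc) = 7.003 μm/a
  mass loss = 7.003 μm/a × 7.14 g/cm³ = 50 g·m⁻²·a⁻¹
copper: f(T) = -0.080·(T−10) [T>10 °C] = -0.9920
  sulphur-dioxide contribution → 0.1155 μm/a
  chloride contribution → 1.112 μm/a
  total first-year rate 1.228 μm/a
  mass loss = 1.228 μm/a × 8.96 g/cm³ = 11 g·m⁻²·a⁻¹
Ordering by g·m⁻²·a⁻¹: zinc (50) > copper (11)

["zinc", "copper"]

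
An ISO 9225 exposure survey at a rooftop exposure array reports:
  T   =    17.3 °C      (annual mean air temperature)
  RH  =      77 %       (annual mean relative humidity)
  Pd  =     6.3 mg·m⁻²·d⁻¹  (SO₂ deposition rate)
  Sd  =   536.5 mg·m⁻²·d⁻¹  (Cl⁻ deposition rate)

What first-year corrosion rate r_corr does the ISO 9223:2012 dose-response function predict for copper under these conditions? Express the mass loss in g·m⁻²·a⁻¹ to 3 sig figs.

copper: temperature factor f = -0.080·(7.3) = -0.5840
  SO₂ term: 0.0053·6.3^0.26·exp(0.059·77-0.5840) = 0.4482
  Sd branch = 0.01025·Sd^0.27·e^(0.036·RH+0.049·T) = 2.088 μm/a
  sum: 0.4482 + 2.088 → r_corr = 2.536 μm/a
Convert to mass loss: 2.536 μm/a × 8.96 g/cm³ = 22.72 g·m⁻²·a⁻¹

r_corr = 22.7 g·m⁻²·a⁻¹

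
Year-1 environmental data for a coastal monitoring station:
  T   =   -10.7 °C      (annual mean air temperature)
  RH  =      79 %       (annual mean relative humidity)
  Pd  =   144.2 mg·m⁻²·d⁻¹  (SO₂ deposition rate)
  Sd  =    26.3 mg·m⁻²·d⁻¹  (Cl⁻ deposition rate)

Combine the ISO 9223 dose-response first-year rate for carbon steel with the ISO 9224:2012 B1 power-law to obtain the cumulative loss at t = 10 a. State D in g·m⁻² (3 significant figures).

D(10) = 313 g·m⁻²

carbon steel: temperature factor f = +0.150·(-20.7) = -3.1050
  sulphur-dioxide contribution → 5.109 μm/a
  chloride contribution → 6.844 μm/a
  ⇒ r_corr(carbon steel) = 11.95 μm/a
Long-term exponent b (ISO 9224 Table 2, B1) = 0.523
  D(10) = 11.95 × 10^0.523 = 11.95 × 3.334 = 39.85 μm
  Mass loss = 39.85 μm × 7.85 g/cm³ = 312.9 g·m⁻²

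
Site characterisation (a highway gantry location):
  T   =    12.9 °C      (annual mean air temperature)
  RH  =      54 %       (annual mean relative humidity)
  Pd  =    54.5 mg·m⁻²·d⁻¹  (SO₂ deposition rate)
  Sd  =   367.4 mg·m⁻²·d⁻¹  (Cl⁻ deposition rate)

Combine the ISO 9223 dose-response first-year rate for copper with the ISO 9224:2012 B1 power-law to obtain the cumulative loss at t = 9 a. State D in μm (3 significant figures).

copper: f(T) = -0.080·(T−10) [T>10 °C] = -0.2320
  SO₂ term: 0.0053·54.5^0.26·exp(0.059·54-0.2320) = 0.2875
  Sd branch = 0.01025·Sd^0.27·e^(0.036·RH+0.049·T) = 0.6639 μm/a
  sum: 0.2875 + 0.6639 → r_corr = 0.9514 μm/a
Long-term exponent b (ISO 9224 Table 2, B1) = 0.667
  D(9) = 0.9514 × 9^0.667 = 0.9514 × 4.33 = 4.119 μm

D(9) = 4.12 μm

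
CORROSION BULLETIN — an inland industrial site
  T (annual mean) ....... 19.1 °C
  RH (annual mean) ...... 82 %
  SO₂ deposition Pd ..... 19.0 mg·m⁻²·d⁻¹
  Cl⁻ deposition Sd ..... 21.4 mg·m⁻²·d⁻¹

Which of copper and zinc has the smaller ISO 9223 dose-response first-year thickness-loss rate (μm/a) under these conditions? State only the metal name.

copper: temperature factor f = -0.080·(9.1) = -0.7280
  SO₂ term: 0.0053·19.0^0.26·exp(0.059·82-0.7280) = 0.6945
  Sd branch = 0.01025·Sd^0.27·e^(0.036·RH+0.049·T) = 1.144 μm/a
  sum: 0.6945 + 1.144 → r_corr = 1.839 μm/a
zinc: temperature factor f = -0.071·(9.1) = -0.6461
  SO₂ term: 0.0129·19.0^0.44·exp(0.046·82-0.6461) = 1.074
  Cl⁻ term: 0.0175·21.4^0.57·exp(0.008·82+0.085·19.1) = 0.9803
  sum: 1.074 + 0.9803 → r_corr = 2.054 μm/a
Ordering by μm/a: zinc (2.05) > copper (1.84)

copper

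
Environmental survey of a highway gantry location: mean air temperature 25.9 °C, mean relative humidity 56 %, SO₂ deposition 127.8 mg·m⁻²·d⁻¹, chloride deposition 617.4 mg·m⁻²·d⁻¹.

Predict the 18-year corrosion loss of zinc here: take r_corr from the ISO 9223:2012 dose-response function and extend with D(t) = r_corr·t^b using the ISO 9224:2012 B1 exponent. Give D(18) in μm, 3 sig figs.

zinc: T>10 °C ⇒ hinge -0.071·(25.9−10) = -1.1289
  SO₂ term: 0.0129·127.8^0.44·exp(0.046·56-1.1289) = 0.4634
  Cl⁻ term: 0.0175·617.4^0.57·exp(0.008·56+0.085·25.9) = 9.645
  sum: 0.4634 + 9.645 → r_corr = 10.11 μm/a
Power-law: D(18) = r_corr · 18^0.813
  D(18) = 10.11 × 18^0.813 = 10.11 × 10.48 = 106 μm

D(18) = 106 μm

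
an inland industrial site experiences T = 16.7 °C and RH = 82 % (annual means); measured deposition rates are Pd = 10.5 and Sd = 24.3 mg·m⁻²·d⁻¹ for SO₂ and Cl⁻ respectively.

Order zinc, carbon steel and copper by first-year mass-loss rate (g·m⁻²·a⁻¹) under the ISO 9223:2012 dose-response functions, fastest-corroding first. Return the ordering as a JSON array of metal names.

zinc: temperature factor f = -0.071·(6.7) = -0.4757
  SO₂ term: 0.0129·10.5^0.44·exp(0.046·82-0.4757) = 0.9806
  Sd branch = 0.0175·Sd^0.57·e^(0.008·RH+0.085·T) = 0.8594 μm/a
  r_corr = 0.9806 + 0.8594 = 1.84 μm/a
  mass loss = 1.84 μm/a × 7.14 g/cm³ = 13.14 g·m⁻²·a⁻¹
carbon steel: T>10 °C ⇒ hinge -0.054·(16.7−10) = -0.3618
  SO₂ term: 1.77·10.5^0.52·exp(0.02·82-0.3618) = 21.58
  Sd branch = 0.102·Sd^0.62·e^(0.033·RH+0.04·T) = 21.53 μm/a
  sum: 21.58 + 21.53 → r_corr = 43.11 μm/a
  mass loss = 43.11 μm/a × 7.85 g/cm³ = 338.4 g·m⁻²·a⁻¹
copper: T>10 °C ⇒ hinge -0.080·(16.7−10) = -0.5360
  Pd branch = 0.0053·Pd^0.26·e^(0.059·RH+f) = 0.7213 μm/a
  Sd branch = 0.01025·Sd^0.27·e^(0.036·RH+0.049·T) = 1.053 μm/a
  r_corr = 0.7213 + 1.053 = 1.774 μm/a
  mass loss = 1.774 μm/a × 8.96 g/cm³ = 15.89 g·m⁻²·a⁻¹
Ordering by g·m⁻²·a⁻¹: carbon steel (338) > copper (15.9) > zinc (13.1)

["carbon steel", "copper", "zinc"]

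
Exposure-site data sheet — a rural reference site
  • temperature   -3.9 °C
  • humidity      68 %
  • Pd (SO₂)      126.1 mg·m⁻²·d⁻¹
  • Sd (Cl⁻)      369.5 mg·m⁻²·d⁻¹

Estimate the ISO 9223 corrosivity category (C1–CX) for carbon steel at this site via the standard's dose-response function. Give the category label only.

C3

carbon steel: f(T) = +0.150·(T−10) [T≤10 °C] = -2.0850
  SO₂ term: 1.77·126.1^0.52·exp(0.02·68-2.0850) = 10.6
  Cl⁻ term: 0.102·369.5^0.62·exp(0.033·68+0.04·-3.9) = 32.16
  sum: 10.6 + 32.16 → r_corr = 42.77 μm/a
ISO 9223 Table 2 (carbon steel): 25 < 42.8 ≤ 50 μm/a ⇒ C3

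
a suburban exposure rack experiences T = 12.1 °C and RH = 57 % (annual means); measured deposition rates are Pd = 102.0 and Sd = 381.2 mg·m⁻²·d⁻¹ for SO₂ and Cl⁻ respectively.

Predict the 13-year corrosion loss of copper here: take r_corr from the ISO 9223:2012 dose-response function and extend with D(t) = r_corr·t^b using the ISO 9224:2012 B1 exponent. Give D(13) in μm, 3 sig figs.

D(13) = 6.36 μm

copper: T>10 °C ⇒ hinge -0.080·(12.1−10) = -0.1680
  sulphur-dioxide contribution → 0.4306 μm/a
  chloride contribution → 0.7183 μm/a
  ⇒ r_corr(copper) = 1.149 μm/a
Long-term exponent b (ISO 9224 Table 2, B1) = 0.667
  D(13) = 1.149 × 13^0.667 = 1.149 × 5.534 = 6.357 μm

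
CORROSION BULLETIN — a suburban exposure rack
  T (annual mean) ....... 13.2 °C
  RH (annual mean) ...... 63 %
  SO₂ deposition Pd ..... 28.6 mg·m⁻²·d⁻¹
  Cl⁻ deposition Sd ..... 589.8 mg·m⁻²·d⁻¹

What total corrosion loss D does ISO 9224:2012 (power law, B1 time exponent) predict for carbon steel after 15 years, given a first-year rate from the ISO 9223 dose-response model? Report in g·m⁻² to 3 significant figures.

D(15) = 3.31e+03 g·m⁻²

carbon steel: temperature factor f = -0.054·(3.2) = -0.1728
  Pd branch = 1.77·Pd^0.52·e^(0.02·RH+f) = 30.02 μm/a
  Cl⁻ term: 0.102·589.8^0.62·exp(0.033·63+0.04·13.2) = 72.22
  r_corr = 30.02 + 72.22 = 102.2 μm/a
ISO 9224: D(t) = r_corr · t^b with b = 0.523 (carbon steel, B1)
  D(15) = 102.2 × 15^0.523 = 102.2 × 4.122 = 421.4 μm
  Mass loss = 421.4 μm × 7.85 g/cm³ = 3308 g·m⁻²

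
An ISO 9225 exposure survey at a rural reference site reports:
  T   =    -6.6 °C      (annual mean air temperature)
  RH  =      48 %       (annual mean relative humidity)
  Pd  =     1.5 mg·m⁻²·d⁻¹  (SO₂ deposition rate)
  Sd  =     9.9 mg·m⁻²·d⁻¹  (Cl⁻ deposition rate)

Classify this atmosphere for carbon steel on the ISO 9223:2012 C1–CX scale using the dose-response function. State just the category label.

carbon steel: temperature factor f = +0.150·(-16.6) = -2.4900
  Pd branch = 1.77·Pd^0.52·e^(0.02·RH+f) = 0.4732 μm/a
  Cl⁻ term: 0.102·9.9^0.62·exp(0.033·48+0.04·-6.6) = 1.582
  r_corr = 0.4732 + 1.582 = 2.055 μm/a
2.06 μm/a falls in (1.3, 25] for carbon steel → category C2

C2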